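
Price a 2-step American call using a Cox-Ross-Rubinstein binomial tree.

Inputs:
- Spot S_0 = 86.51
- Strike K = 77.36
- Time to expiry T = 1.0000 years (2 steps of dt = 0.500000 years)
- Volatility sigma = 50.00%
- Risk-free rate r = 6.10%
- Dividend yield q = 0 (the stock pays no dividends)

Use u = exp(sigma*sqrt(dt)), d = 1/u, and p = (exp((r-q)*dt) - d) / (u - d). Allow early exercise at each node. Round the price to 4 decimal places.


dt = T/N = 0.500000
u = exp(sigma*sqrt(dt)) = 1.424119; d = 1/u = 0.702189
p = (exp((r-q)*dt) - d) / (u - d) = 0.455420
Discount per step: exp(-r*dt) = 0.969960
Stock lattice S(k, i) with i counting down-moves:
  k=0: S(0,0) = 86.5100
  k=1: S(1,0) = 123.2005; S(1,1) = 60.7463
  k=2: S(2,0) = 175.4522; S(2,1) = 86.5100; S(2,2) = 42.6554
Terminal payoffs V(N, i) = max(S_T - K, 0):
  V(2,0) = 98.092227; V(2,1) = 9.150000; V(2,2) = 0.000000
Backward induction: V(k, i) = exp(-r*dt) * [p * V(k+1, i) + (1-p) * V(k+1, i+1)]; then take max(V_cont, immediate exercise) for American.
  V(1,0) = exp(-r*dt) * [p*98.092227 + (1-p)*9.150000] = 48.164397; exercise = 45.840536; V(1,0) = max -> 48.164397
  V(1,1) = exp(-r*dt) * [p*9.150000 + (1-p)*0.000000] = 4.041913; exercise = 0.000000; V(1,1) = max -> 4.041913
  V(0,0) = exp(-r*dt) * [p*48.164397 + (1-p)*4.041913] = 23.411122; exercise = 9.150000; V(0,0) = max -> 23.411122

Answer: Price = V(0,0) = 23.4111


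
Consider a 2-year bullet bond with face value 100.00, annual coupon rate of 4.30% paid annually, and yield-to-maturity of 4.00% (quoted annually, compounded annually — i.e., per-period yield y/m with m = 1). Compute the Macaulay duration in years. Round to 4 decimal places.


Coupon per period c = face * coupon_rate / m = 4.300000
Periods per year m = 1; per-period yield y/m = 0.040000
Number of cashflows N = 2
Cashflows (t years, CF_t, discount factor 1/(1+y/m)^(m*t), PV):
  t = 1.0000: CF_t = 4.300000, DF = 0.961538, PV = 4.134615
  t = 2.0000: CF_t = 104.300000, DF = 0.924556, PV = 96.431213
Price P = sum_t PV_t = 100.565828
Macaulay numerator sum_t t * PV_t:
  t * PV_t at t = 1.0000: 4.134615
  t * PV_t at t = 2.0000: 192.862426
Macaulay duration D = (sum_t t * PV_t) / P = 196.997041 / 100.565828 = 1.958886

Answer: Macaulay duration = 1.9589 years


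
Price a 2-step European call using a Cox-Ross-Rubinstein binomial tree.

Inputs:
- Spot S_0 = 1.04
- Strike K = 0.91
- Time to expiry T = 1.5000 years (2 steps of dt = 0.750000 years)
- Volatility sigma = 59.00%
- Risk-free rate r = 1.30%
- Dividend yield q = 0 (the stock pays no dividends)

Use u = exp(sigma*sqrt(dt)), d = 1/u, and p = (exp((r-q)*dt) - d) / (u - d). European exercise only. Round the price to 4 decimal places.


Answer: Price = V(0,0) = 0.3468

Derivation:
dt = T/N = 0.750000
u = exp(sigma*sqrt(dt)) = 1.666882; d = 1/u = 0.599922
p = (exp((r-q)*dt) - d) / (u - d) = 0.384152
Discount per step: exp(-r*dt) = 0.990297
Stock lattice S(k, i) with i counting down-moves:
  k=0: S(0,0) = 1.0400
  k=1: S(1,0) = 1.7336; S(1,1) = 0.6239
  k=2: S(2,0) = 2.8896; S(2,1) = 1.0400; S(2,2) = 0.3743
Terminal payoffs V(N, i) = max(S_T - K, 0):
  V(2,0) = 1.979636; V(2,1) = 0.130000; V(2,2) = 0.000000
Backward induction: V(k, i) = exp(-r*dt) * [p * V(k+1, i) + (1-p) * V(k+1, i+1)].
  V(1,0) = exp(-r*dt) * [p*1.979636 + (1-p)*0.130000] = 0.832387
  V(1,1) = exp(-r*dt) * [p*0.130000 + (1-p)*0.000000] = 0.049455
  V(0,0) = exp(-r*dt) * [p*0.832387 + (1-p)*0.049455] = 0.346822


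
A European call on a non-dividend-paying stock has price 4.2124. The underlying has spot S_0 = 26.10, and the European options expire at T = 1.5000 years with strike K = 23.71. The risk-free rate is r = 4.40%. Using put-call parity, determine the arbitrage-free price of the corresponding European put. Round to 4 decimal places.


Put-call parity: C - P = S_0 * exp(-qT) - K * exp(-rT).
S_0 * exp(-qT) = 26.1000 * 1.00000000 = 26.10000000
K * exp(-rT) = 23.7100 * 0.93613086 = 22.19566279
P = C - S*exp(-qT) + K*exp(-rT)
P = 4.2124 - 26.10000000 + 22.19566279 = 0.3081

Answer: Put price = 0.3081


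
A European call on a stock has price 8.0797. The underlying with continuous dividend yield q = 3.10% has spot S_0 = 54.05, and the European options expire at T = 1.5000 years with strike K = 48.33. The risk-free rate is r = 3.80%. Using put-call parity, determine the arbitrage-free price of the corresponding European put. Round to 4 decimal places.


Answer: Put price = 2.1377

Derivation:
Put-call parity: C - P = S_0 * exp(-qT) - K * exp(-rT).
S_0 * exp(-qT) = 54.0500 * 0.95456456 = 51.59421450
K * exp(-rT) = 48.3300 * 0.94459407 = 45.65223137
P = C - S*exp(-qT) + K*exp(-rT)
P = 8.0797 - 51.59421450 + 45.65223137 = 2.1377


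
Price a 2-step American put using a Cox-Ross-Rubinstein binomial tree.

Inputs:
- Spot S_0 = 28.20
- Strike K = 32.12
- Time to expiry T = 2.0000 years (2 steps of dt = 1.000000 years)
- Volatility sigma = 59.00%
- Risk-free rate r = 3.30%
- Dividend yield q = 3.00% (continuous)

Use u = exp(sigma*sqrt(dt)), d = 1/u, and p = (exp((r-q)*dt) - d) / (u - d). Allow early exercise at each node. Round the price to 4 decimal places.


Answer: Price = V(0,0) = 11.0696

Derivation:
dt = T/N = 1.000000
u = exp(sigma*sqrt(dt)) = 1.803988; d = 1/u = 0.554327
p = (exp((r-q)*dt) - d) / (u - d) = 0.359039
Discount per step: exp(-r*dt) = 0.967539
Stock lattice S(k, i) with i counting down-moves:
  k=0: S(0,0) = 28.2000
  k=1: S(1,0) = 50.8725; S(1,1) = 15.6320
  k=2: S(2,0) = 91.7734; S(2,1) = 28.2000; S(2,2) = 8.6653
Terminal payoffs V(N, i) = max(K - S_T, 0):
  V(2,0) = 0.000000; V(2,1) = 3.920000; V(2,2) = 23.454740
Backward induction: V(k, i) = exp(-r*dt) * [p * V(k+1, i) + (1-p) * V(k+1, i+1)]; then take max(V_cont, immediate exercise) for American.
  V(1,0) = exp(-r*dt) * [p*0.000000 + (1-p)*3.920000] = 2.431005; exercise = 0.000000; V(1,0) = max -> 2.431005
  V(1,1) = exp(-r*dt) * [p*3.920000 + (1-p)*23.454740] = 15.907305; exercise = 16.487971; V(1,1) = max -> 16.487971
  V(0,0) = exp(-r*dt) * [p*2.431005 + (1-p)*16.487971] = 11.069580; exercise = 3.920000; V(0,0) = max -> 11.069580


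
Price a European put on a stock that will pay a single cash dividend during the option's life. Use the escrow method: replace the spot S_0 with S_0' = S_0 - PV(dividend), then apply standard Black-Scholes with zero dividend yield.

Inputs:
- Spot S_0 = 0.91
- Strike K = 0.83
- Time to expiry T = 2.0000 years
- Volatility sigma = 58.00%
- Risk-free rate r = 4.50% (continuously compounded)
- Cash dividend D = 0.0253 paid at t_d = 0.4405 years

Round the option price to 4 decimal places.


PV(D) = D * exp(-r * t_d) = 0.0253 * 0.98037267 = 0.02480343
S_0' = S_0 - PV(D) = 0.9100 - 0.02480343 = 0.88519657
d1 = (ln(S_0'/K) + (r + sigma^2/2)*T) / (sigma*sqrt(T)) = 0.59833917
d2 = d1 - sigma*sqrt(T) = -0.22190470
exp(-rT) = 0.91393119
N(-d1) = 0.27480682; N(-d2) = 0.58780596
P = K * exp(-rT) * N(-d2) - S_0' * N(-d1) = 0.8300 * 0.91393119 * 0.58780596 - 0.88519657 * 0.27480682 = 0.2026

Answer: Price = 0.2026


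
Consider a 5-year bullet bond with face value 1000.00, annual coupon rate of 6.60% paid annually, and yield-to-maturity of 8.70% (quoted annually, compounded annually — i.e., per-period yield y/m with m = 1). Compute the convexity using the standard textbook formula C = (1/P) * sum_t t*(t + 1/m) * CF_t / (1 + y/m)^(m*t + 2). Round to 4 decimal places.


Coupon per period c = face * coupon_rate / m = 66.000000
Periods per year m = 1; per-period yield y/m = 0.087000
Number of cashflows N = 5
Cashflows (t years, CF_t, discount factor 1/(1+y/m)^(m*t), PV):
  t = 1.0000: CF_t = 66.000000, DF = 0.919963, PV = 60.717571
  t = 2.0000: CF_t = 66.000000, DF = 0.846332, PV = 55.857931
  t = 3.0000: CF_t = 66.000000, DF = 0.778595, PV = 51.387241
  t = 4.0000: CF_t = 66.000000, DF = 0.716278, PV = 47.274371
  t = 5.0000: CF_t = 1066.000000, DF = 0.658950, PV = 702.440404
Price P = sum_t PV_t = 917.677519
Convexity numerator sum_t t*(t + 1/m) * CF_t / (1+y/m)^(m*t + 2):
  t = 1.0000: term = 102.774483
  t = 2.0000: term = 283.646226
  t = 3.0000: term = 521.888180
  t = 4.0000: term = 800.196535
  t = 5.0000: term = 17834.939925
Convexity = (1/P) * sum = 19543.445349 / 917.677519 = 21.296637

Answer: Convexity = 21.2966


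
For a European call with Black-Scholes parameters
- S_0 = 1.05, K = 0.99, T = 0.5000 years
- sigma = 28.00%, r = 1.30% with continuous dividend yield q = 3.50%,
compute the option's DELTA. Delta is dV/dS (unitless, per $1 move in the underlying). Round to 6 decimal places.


Answer: Delta = 0.622321

Derivation:
d1 = 0.3406259635; d2 = 0.1426360648
phi(d1) = 0.3764569591; exp(-qT) = 0.9826522357; exp(-rT) = 0.9935210793
N(d1) = 0.6333074095
Delta = exp(-qT) * N(d1) = 0.9826522357 * 0.6333074095 = 0.622321


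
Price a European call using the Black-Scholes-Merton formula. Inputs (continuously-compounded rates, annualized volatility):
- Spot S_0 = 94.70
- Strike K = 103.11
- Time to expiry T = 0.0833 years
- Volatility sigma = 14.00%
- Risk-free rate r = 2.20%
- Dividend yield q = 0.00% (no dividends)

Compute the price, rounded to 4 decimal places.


Answer: Price = 0.0288

Derivation:
d1 = (ln(S/K) + (r - q + 0.5*sigma^2) * T) / (sigma * sqrt(T)) = -2.04010671
d2 = d1 - sigma * sqrt(T) = -2.08051314
exp(-rT) = 0.99816908; exp(-qT) = 1.00000000
C = S_0 * exp(-qT) * N(d1) - K * exp(-rT) * N(d2)
N(d1) = 0.02066985; N(d2) = 0.01873925
C = 94.7000 * 1.00000000 * 0.02066985 - 103.1100 * 0.99816908 * 0.01873925 = 0.0288


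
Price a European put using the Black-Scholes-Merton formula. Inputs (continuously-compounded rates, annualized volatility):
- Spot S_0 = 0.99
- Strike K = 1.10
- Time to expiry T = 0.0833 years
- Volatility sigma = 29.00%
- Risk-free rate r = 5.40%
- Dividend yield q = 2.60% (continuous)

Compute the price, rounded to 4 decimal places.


d1 = (ln(S/K) + (r - q + 0.5*sigma^2) * T) / (sigma * sqrt(T)) = -1.18908587
d2 = d1 - sigma * sqrt(T) = -1.27278491
exp(-rT) = 0.99551190; exp(-qT) = 0.99783654
P = K * exp(-rT) * N(-d2) - S_0 * exp(-qT) * N(-d1)
N(-d1) = 0.88279706; N(-d2) = 0.89845281
P = 1.1000 * 0.99551190 * 0.89845281 - 0.9900 * 0.99783654 * 0.88279706 = 0.1118

Answer: Price = 0.1118


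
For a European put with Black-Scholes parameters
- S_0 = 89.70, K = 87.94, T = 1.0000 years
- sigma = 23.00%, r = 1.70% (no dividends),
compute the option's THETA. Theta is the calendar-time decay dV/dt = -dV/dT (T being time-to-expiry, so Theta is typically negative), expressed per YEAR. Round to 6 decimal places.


Answer: Theta = -3.254037

Derivation:
d1 = 0.2750695883; d2 = 0.0450695883
phi(d1) = 0.3841315633; exp(-qT) = 1.0000000000; exp(-rT) = 0.9831436846
Theta = -S*exp(-qT)*phi(d1)*sigma/(2*sqrt(T)) + r*K*exp(-rT)*N(-d2) - q*S*exp(-qT)*N(-d1)
N(-d1) = 0.3916313878; N(-d2) = 0.4820259209; sqrt(T) = 1.0000000000
Term 1 = -89.7000 * 1.0000000000 * 0.3841315633 * 0.2300 / (2 * 1.0000000000) = -3.9625091412
Term 2 = 0.0170 * 87.9400 * 0.9831436846 * 0.4820259209 = 0.7084721282
Term 3 = 0 (no dividend yield, q = 0)
Theta = -3.9625091412 + (0.7084721282) + (0.0000000000) = -3.254037


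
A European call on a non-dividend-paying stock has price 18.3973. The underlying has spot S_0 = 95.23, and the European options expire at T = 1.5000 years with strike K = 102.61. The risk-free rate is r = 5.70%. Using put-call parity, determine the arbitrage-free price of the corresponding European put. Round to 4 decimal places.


Put-call parity: C - P = S_0 * exp(-qT) - K * exp(-rT).
S_0 * exp(-qT) = 95.2300 * 1.00000000 = 95.23000000
K * exp(-rT) = 102.6100 * 0.91805314 = 94.20143301
P = C - S*exp(-qT) + K*exp(-rT)
P = 18.3973 - 95.23000000 + 94.20143301 = 17.3687

Answer: Put price = 17.3687


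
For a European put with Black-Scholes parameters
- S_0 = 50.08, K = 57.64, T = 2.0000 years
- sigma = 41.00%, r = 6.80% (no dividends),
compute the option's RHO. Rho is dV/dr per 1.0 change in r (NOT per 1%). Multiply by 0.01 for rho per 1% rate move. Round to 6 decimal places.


d1 = 0.2819889339; d2 = -0.2978386267
phi(d1) = 0.3833919624; exp(-qT) = 1.0000000000; exp(-rT) = 0.8728426325
N(-d2) = 0.6170868341
Rho = -K*T*exp(-rT)*N(-d2) = -57.6400 * 2.0000 * 0.8728426325 * 0.6170868341 = -62.092079

Answer: Rho = -62.092079


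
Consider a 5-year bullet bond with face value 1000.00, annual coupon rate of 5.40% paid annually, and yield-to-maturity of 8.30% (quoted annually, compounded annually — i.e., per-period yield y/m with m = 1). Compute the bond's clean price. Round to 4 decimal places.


Answer: Price = 885.1212

Derivation:
Coupon per period c = face * coupon_rate / m = 54.000000
Periods per year m = 1; per-period yield y/m = 0.083000
Number of cashflows N = 5
Cashflows (t years, CF_t, discount factor 1/(1+y/m)^(m*t), PV):
  t = 1.0000: CF_t = 54.000000, DF = 0.923361, PV = 49.861496
  t = 2.0000: CF_t = 54.000000, DF = 0.852596, PV = 46.040162
  t = 3.0000: CF_t = 54.000000, DF = 0.787254, PV = 42.511692
  t = 4.0000: CF_t = 54.000000, DF = 0.726919, PV = 39.253640
  t = 5.0000: CF_t = 1054.000000, DF = 0.671209, PV = 707.454198
Price P = sum_t PV_t = 885.121188


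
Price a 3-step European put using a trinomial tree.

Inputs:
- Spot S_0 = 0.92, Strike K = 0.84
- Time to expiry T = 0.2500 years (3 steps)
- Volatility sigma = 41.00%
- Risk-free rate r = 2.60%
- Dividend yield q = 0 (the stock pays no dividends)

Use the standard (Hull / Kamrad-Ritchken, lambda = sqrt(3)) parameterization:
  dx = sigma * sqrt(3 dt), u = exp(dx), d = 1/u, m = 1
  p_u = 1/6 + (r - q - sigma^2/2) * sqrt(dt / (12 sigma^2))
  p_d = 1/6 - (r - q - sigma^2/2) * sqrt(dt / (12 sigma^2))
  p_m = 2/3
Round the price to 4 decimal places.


Answer: Price = V(0,0) = 0.0392

Derivation:
dt = T/N = 0.083333; dx = sigma*sqrt(3*dt) = 0.205000
u = exp(dx) = 1.227525; d = 1/u = 0.814647
p_u = 0.154868, p_m = 0.666667, p_d = 0.178465
Discount per step: exp(-r*dt) = 0.997836
Stock lattice S(k, j) with j the centered position index:
  k=0: S(0,+0) = 0.9200
  k=1: S(1,-1) = 0.7495; S(1,+0) = 0.9200; S(1,+1) = 1.1293
  k=2: S(2,-2) = 0.6106; S(2,-1) = 0.7495; S(2,+0) = 0.9200; S(2,+1) = 1.1293; S(2,+2) = 1.3863
  k=3: S(3,-3) = 0.4974; S(3,-2) = 0.6106; S(3,-1) = 0.7495; S(3,+0) = 0.9200; S(3,+1) = 1.1293; S(3,+2) = 1.3863; S(3,+3) = 1.7017
Terminal payoffs V(N, j) = max(K - S_T, 0):
  V(3,-3) = 0.342610; V(3,-2) = 0.229442; V(3,-1) = 0.090524; V(3,+0) = 0.000000; V(3,+1) = 0.000000; V(3,+2) = 0.000000; V(3,+3) = 0.000000
Backward induction: V(k, j) = exp(-r*dt) * [p_u * V(k+1, j+1) + p_m * V(k+1, j) + p_d * V(k+1, j-1)]
  V(2,-2) = exp(-r*dt) * [p_u*0.090524 + p_m*0.229442 + p_d*0.342610] = 0.227631
  V(2,-1) = exp(-r*dt) * [p_u*0.000000 + p_m*0.090524 + p_d*0.229442] = 0.101078
  V(2,+0) = exp(-r*dt) * [p_u*0.000000 + p_m*0.000000 + p_d*0.090524] = 0.016121
  V(2,+1) = exp(-r*dt) * [p_u*0.000000 + p_m*0.000000 + p_d*0.000000] = 0.000000
  V(2,+2) = exp(-r*dt) * [p_u*0.000000 + p_m*0.000000 + p_d*0.000000] = 0.000000
  V(1,-1) = exp(-r*dt) * [p_u*0.016121 + p_m*0.101078 + p_d*0.227631] = 0.110267
  V(1,+0) = exp(-r*dt) * [p_u*0.000000 + p_m*0.016121 + p_d*0.101078] = 0.028724
  V(1,+1) = exp(-r*dt) * [p_u*0.000000 + p_m*0.000000 + p_d*0.016121] = 0.002871
  V(0,+0) = exp(-r*dt) * [p_u*0.002871 + p_m*0.028724 + p_d*0.110267] = 0.039187


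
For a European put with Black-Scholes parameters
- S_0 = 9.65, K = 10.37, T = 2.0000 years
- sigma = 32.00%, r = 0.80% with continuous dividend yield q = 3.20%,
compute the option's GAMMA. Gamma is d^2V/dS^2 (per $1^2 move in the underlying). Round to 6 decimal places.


d1 = -0.0388005111; d2 = -0.4913488511
phi(d1) = 0.3986420937; exp(-qT) = 0.9380049995; exp(-rT) = 0.9841273201
Gamma = exp(-qT) * phi(d1) / (S * sigma * sqrt(T)) = 0.9380049995 * 0.3986420937 / (9.6500 * 0.3200 * 1.4142135624) = 0.085624

Answer: Gamma = 0.085624


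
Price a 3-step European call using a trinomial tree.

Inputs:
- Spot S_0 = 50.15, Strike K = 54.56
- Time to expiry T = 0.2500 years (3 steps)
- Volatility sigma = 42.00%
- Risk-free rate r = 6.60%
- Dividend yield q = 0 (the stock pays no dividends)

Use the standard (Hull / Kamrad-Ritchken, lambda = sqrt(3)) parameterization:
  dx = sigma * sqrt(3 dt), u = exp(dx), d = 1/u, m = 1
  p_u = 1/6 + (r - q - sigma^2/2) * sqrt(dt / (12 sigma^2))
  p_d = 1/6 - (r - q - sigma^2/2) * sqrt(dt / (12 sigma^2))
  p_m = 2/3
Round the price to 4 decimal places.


dt = T/N = 0.083333; dx = sigma*sqrt(3*dt) = 0.210000
u = exp(dx) = 1.233678; d = 1/u = 0.810584
p_u = 0.162262, p_m = 0.666667, p_d = 0.171071
Discount per step: exp(-r*dt) = 0.994515
Stock lattice S(k, j) with j the centered position index:
  k=0: S(0,+0) = 50.1500
  k=1: S(1,-1) = 40.6508; S(1,+0) = 50.1500; S(1,+1) = 61.8690
  k=2: S(2,-2) = 32.9509; S(2,-1) = 40.6508; S(2,+0) = 50.1500; S(2,+1) = 61.8690; S(2,+2) = 76.3264
  k=3: S(3,-3) = 26.7095; S(3,-2) = 32.9509; S(3,-1) = 40.6508; S(3,+0) = 50.1500; S(3,+1) = 61.8690; S(3,+2) = 76.3264; S(3,+3) = 94.1622
Terminal payoffs V(N, j) = max(S_T - K, 0):
  V(3,-3) = 0.000000; V(3,-2) = 0.000000; V(3,-1) = 0.000000; V(3,+0) = 0.000000; V(3,+1) = 7.308955; V(3,+2) = 21.766372; V(3,+3) = 39.602171
Backward induction: V(k, j) = exp(-r*dt) * [p_u * V(k+1, j+1) + p_m * V(k+1, j) + p_d * V(k+1, j-1)]
  V(2,-2) = exp(-r*dt) * [p_u*0.000000 + p_m*0.000000 + p_d*0.000000] = 0.000000
  V(2,-1) = exp(-r*dt) * [p_u*0.000000 + p_m*0.000000 + p_d*0.000000] = 0.000000
  V(2,+0) = exp(-r*dt) * [p_u*7.308955 + p_m*0.000000 + p_d*0.000000] = 1.179460
  V(2,+1) = exp(-r*dt) * [p_u*21.766372 + p_m*7.308955 + p_d*0.000000] = 8.358392
  V(2,+2) = exp(-r*dt) * [p_u*39.602171 + p_m*21.766372 + p_d*7.308955] = 22.065497
  V(1,-1) = exp(-r*dt) * [p_u*1.179460 + p_m*0.000000 + p_d*0.000000] = 0.190332
  V(1,+0) = exp(-r*dt) * [p_u*8.358392 + p_m*1.179460 + p_d*0.000000] = 2.130804
  V(1,+1) = exp(-r*dt) * [p_u*22.065497 + p_m*8.358392 + p_d*1.179460] = 9.303114
  V(0,+0) = exp(-r*dt) * [p_u*9.303114 + p_m*2.130804 + p_d*0.190332] = 2.946387

Answer: Price = V(0,0) = 2.9464


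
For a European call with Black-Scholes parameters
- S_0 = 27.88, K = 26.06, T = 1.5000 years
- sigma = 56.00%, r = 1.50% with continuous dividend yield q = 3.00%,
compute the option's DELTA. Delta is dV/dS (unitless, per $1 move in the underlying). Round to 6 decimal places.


Answer: Delta = 0.629587

Derivation:
d1 = 0.4085515813; d2 = -0.2773055467
phi(d1) = 0.3669991561; exp(-qT) = 0.9559974818; exp(-rT) = 0.9777512372
N(d1) = 0.6585656152
Delta = exp(-qT) * N(d1) = 0.9559974818 * 0.6585656152 = 0.629587


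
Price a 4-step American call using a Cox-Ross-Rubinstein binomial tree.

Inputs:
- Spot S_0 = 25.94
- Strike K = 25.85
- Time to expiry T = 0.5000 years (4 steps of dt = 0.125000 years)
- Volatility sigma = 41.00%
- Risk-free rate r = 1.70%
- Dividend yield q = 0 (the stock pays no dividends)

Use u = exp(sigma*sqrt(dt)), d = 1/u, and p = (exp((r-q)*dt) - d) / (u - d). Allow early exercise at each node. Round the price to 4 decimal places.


dt = T/N = 0.125000
u = exp(sigma*sqrt(dt)) = 1.155990; d = 1/u = 0.865060
p = (exp((r-q)*dt) - d) / (u - d) = 0.471136
Discount per step: exp(-r*dt) = 0.997877
Stock lattice S(k, i) with i counting down-moves:
  k=0: S(0,0) = 25.9400
  k=1: S(1,0) = 29.9864; S(1,1) = 22.4396
  k=2: S(2,0) = 34.6639; S(2,1) = 25.9400; S(2,2) = 19.4116
  k=3: S(3,0) = 40.0712; S(3,1) = 29.9864; S(3,2) = 22.4396; S(3,3) = 16.7922
  k=4: S(4,0) = 46.3218; S(4,1) = 34.6639; S(4,2) = 25.9400; S(4,3) = 19.4116; S(4,4) = 14.5263
Terminal payoffs V(N, i) = max(S_T - K, 0):
  V(4,0) = 20.471848; V(4,1) = 8.813940; V(4,2) = 0.090000; V(4,3) = 0.000000; V(4,4) = 0.000000
Backward induction: V(k, i) = exp(-r*dt) * [p * V(k+1, i) + (1-p) * V(k+1, i+1)]; then take max(V_cont, immediate exercise) for American.
  V(3,0) = exp(-r*dt) * [p*20.471848 + (1-p)*8.813940] = 14.276032; exercise = 14.221159; V(3,0) = max -> 14.276032
  V(3,1) = exp(-r*dt) * [p*8.813940 + (1-p)*0.090000] = 4.191247; exercise = 4.136374; V(3,1) = max -> 4.191247
  V(3,2) = exp(-r*dt) * [p*0.090000 + (1-p)*0.000000] = 0.042312; exercise = 0.000000; V(3,2) = max -> 0.042312
  V(3,3) = exp(-r*dt) * [p*0.000000 + (1-p)*0.000000] = 0.000000; exercise = 0.000000; V(3,3) = max -> 0.000000
  V(2,0) = exp(-r*dt) * [p*14.276032 + (1-p)*4.191247] = 8.923570; exercise = 8.813940; V(2,0) = max -> 8.923570
  V(2,1) = exp(-r*dt) * [p*4.191247 + (1-p)*0.042312] = 1.992786; exercise = 0.090000; V(2,1) = max -> 1.992786
  V(2,2) = exp(-r*dt) * [p*0.042312 + (1-p)*0.000000] = 0.019893; exercise = 0.000000; V(2,2) = max -> 0.019893
  V(1,0) = exp(-r*dt) * [p*8.923570 + (1-p)*1.992786] = 5.246966; exercise = 4.136374; V(1,0) = max -> 5.246966
  V(1,1) = exp(-r*dt) * [p*1.992786 + (1-p)*0.019893] = 0.947378; exercise = 0.000000; V(1,1) = max -> 0.947378
  V(0,0) = exp(-r*dt) * [p*5.246966 + (1-p)*0.947378] = 2.966758; exercise = 0.090000; V(0,0) = max -> 2.966758

Answer: Price = V(0,0) = 2.9668


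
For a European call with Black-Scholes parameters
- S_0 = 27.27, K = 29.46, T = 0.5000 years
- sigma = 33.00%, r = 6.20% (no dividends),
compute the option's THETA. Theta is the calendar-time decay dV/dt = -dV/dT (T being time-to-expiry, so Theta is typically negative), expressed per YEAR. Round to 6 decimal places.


d1 = -0.0815153305; d2 = -0.3148605683
phi(d1) = 0.3976190441; exp(-qT) = 1.0000000000; exp(-rT) = 0.9694755731
Theta = -S*exp(-qT)*phi(d1)*sigma/(2*sqrt(T)) - r*K*exp(-rT)*N(d2) + q*S*exp(-qT)*N(d1)
N(d1) = 0.4675160667; N(d2) = 0.3764337609; sqrt(T) = 0.7071067812
Term 1 = -27.2700 * 1.0000000000 * 0.3976190441 * 0.3300 / (2 * 0.7071067812) = -2.5301790584
Term 2 = -0.0620 * 29.4600 * 0.9694755731 * 0.3764337609 = -0.6665763022
Term 3 = 0 (no dividend yield, q = 0)
Theta = -2.5301790584 + (-0.6665763022) + (0.0000000000) = -3.196755

Answer: Theta = -3.196755


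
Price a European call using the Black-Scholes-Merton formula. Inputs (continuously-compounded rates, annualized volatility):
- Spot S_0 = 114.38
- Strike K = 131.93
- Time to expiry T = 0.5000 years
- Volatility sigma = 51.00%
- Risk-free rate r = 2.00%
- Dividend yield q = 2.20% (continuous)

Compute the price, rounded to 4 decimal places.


d1 = (ln(S/K) + (r - q + 0.5*sigma^2) * T) / (sigma * sqrt(T)) = -0.21828869
d2 = d1 - sigma * sqrt(T) = -0.57891315
exp(-rT) = 0.99004983; exp(-qT) = 0.98906028
C = S_0 * exp(-qT) * N(d1) - K * exp(-rT) * N(d2)
N(d1) = 0.41360209; N(d2) = 0.28132389
C = 114.3800 * 0.98906028 * 0.41360209 - 131.9300 * 0.99004983 * 0.28132389 = 10.0445

Answer: Price = 10.0445


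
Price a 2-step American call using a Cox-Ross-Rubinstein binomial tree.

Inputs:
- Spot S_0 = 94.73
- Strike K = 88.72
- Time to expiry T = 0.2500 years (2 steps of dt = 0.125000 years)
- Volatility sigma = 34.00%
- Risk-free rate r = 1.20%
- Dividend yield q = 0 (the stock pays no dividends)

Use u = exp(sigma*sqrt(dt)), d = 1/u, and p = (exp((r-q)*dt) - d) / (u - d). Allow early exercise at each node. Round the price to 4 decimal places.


dt = T/N = 0.125000
u = exp(sigma*sqrt(dt)) = 1.127732; d = 1/u = 0.886736
p = (exp((r-q)*dt) - d) / (u - d) = 0.476213
Discount per step: exp(-r*dt) = 0.998501
Stock lattice S(k, i) with i counting down-moves:
  k=0: S(0,0) = 94.7300
  k=1: S(1,0) = 106.8300; S(1,1) = 84.0005
  k=2: S(2,0) = 120.4756; S(2,1) = 94.7300; S(2,2) = 74.4862
Terminal payoffs V(N, i) = max(S_T - K, 0):
  V(2,0) = 31.755576; V(2,1) = 6.010000; V(2,2) = 0.000000
Backward induction: V(k, i) = exp(-r*dt) * [p * V(k+1, i) + (1-p) * V(k+1, i+1)]; then take max(V_cont, immediate exercise) for American.
  V(1,0) = exp(-r*dt) * [p*31.755576 + (1-p)*6.010000] = 18.242992; exercise = 18.110011; V(1,0) = max -> 18.242992
  V(1,1) = exp(-r*dt) * [p*6.010000 + (1-p)*0.000000] = 2.857750; exercise = 0.000000; V(1,1) = max -> 2.857750
  V(0,0) = exp(-r*dt) * [p*18.242992 + (1-p)*2.857750] = 10.169136; exercise = 6.010000; V(0,0) = max -> 10.169136

Answer: Price = V(0,0) = 10.1691


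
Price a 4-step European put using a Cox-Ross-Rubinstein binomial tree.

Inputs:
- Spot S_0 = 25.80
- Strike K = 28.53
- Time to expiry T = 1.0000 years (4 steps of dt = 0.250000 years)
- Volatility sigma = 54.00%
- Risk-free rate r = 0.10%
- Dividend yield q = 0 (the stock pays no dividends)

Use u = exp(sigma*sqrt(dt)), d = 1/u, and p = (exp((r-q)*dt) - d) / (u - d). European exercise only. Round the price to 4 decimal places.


Answer: Price = V(0,0) = 7.2743

Derivation:
dt = T/N = 0.250000
u = exp(sigma*sqrt(dt)) = 1.309964; d = 1/u = 0.763379
p = (exp((r-q)*dt) - d) / (u - d) = 0.433365
Discount per step: exp(-r*dt) = 0.999750
Stock lattice S(k, i) with i counting down-moves:
  k=0: S(0,0) = 25.8000
  k=1: S(1,0) = 33.7971; S(1,1) = 19.6952
  k=2: S(2,0) = 44.2730; S(2,1) = 25.8000; S(2,2) = 15.0349
  k=3: S(3,0) = 57.9960; S(3,1) = 33.7971; S(3,2) = 19.6952; S(3,3) = 11.4773
  k=4: S(4,0) = 75.9727; S(4,1) = 44.2730; S(4,2) = 25.8000; S(4,3) = 15.0349; S(4,4) = 8.7616
Terminal payoffs V(N, i) = max(K - S_T, 0):
  V(4,0) = 0.000000; V(4,1) = 0.000000; V(4,2) = 2.730000; V(4,3) = 13.495095; V(4,4) = 19.768435
Backward induction: V(k, i) = exp(-r*dt) * [p * V(k+1, i) + (1-p) * V(k+1, i+1)].
  V(3,0) = exp(-r*dt) * [p*0.000000 + (1-p)*0.000000] = 0.000000
  V(3,1) = exp(-r*dt) * [p*0.000000 + (1-p)*2.730000] = 1.546528
  V(3,2) = exp(-r*dt) * [p*2.730000 + (1-p)*13.495095] = 8.827677
  V(3,3) = exp(-r*dt) * [p*13.495095 + (1-p)*19.768435] = 17.045530
  V(2,0) = exp(-r*dt) * [p*0.000000 + (1-p)*1.546528] = 0.876099
  V(2,1) = exp(-r*dt) * [p*1.546528 + (1-p)*8.827677] = 5.670868
  V(2,2) = exp(-r*dt) * [p*8.827677 + (1-p)*17.045530] = 13.480834
  V(1,0) = exp(-r*dt) * [p*0.876099 + (1-p)*5.670868] = 3.592087
  V(1,1) = exp(-r*dt) * [p*5.670868 + (1-p)*13.480834] = 10.093748
  V(0,0) = exp(-r*dt) * [p*3.592087 + (1-p)*10.093748] = 7.274339


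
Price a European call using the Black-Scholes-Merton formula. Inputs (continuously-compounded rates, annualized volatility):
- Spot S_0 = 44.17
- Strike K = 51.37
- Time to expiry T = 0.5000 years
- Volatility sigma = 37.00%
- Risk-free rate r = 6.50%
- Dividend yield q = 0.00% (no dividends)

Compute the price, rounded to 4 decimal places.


d1 = (ln(S/K) + (r - q + 0.5*sigma^2) * T) / (sigma * sqrt(T)) = -0.32214837
d2 = d1 - sigma * sqrt(T) = -0.58377788
exp(-rT) = 0.96802245; exp(-qT) = 1.00000000
C = S_0 * exp(-qT) * N(d1) - K * exp(-rT) * N(d2)
N(d1) = 0.37367015; N(d2) = 0.27968488
C = 44.1700 * 1.00000000 * 0.37367015 - 51.3700 * 0.96802245 * 0.27968488 = 2.5970

Answer: Price = 2.5970


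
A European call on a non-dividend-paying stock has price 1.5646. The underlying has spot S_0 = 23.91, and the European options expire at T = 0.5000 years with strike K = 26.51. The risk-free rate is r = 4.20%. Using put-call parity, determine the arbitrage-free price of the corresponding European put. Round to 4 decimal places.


Put-call parity: C - P = S_0 * exp(-qT) - K * exp(-rT).
S_0 * exp(-qT) = 23.9100 * 1.00000000 = 23.91000000
K * exp(-rT) = 26.5100 * 0.97921896 = 25.95909475
P = C - S*exp(-qT) + K*exp(-rT)
P = 1.5646 - 23.91000000 + 25.95909475 = 3.6137

Answer: Put price = 3.6137


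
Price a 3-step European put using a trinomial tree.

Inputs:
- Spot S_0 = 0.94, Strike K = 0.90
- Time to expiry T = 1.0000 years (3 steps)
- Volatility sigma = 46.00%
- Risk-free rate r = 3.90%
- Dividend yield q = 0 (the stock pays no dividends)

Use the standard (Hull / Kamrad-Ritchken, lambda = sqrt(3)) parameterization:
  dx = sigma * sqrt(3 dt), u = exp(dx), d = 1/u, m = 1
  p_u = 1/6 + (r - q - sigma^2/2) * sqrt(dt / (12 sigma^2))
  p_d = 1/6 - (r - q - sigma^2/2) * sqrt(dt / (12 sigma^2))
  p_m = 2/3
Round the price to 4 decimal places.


dt = T/N = 0.333333; dx = sigma*sqrt(3*dt) = 0.460000
u = exp(dx) = 1.584074; d = 1/u = 0.631284
p_u = 0.142464, p_m = 0.666667, p_d = 0.190870
Discount per step: exp(-r*dt) = 0.987084
Stock lattice S(k, j) with j the centered position index:
  k=0: S(0,+0) = 0.9400
  k=1: S(1,-1) = 0.5934; S(1,+0) = 0.9400; S(1,+1) = 1.4890
  k=2: S(2,-2) = 0.3746; S(2,-1) = 0.5934; S(2,+0) = 0.9400; S(2,+1) = 1.4890; S(2,+2) = 2.3587
  k=3: S(3,-3) = 0.2365; S(3,-2) = 0.3746; S(3,-1) = 0.5934; S(3,+0) = 0.9400; S(3,+1) = 1.4890; S(3,+2) = 2.3587; S(3,+3) = 3.7364
Terminal payoffs V(N, j) = max(K - S_T, 0):
  V(3,-3) = 0.663516; V(3,-2) = 0.525392; V(3,-1) = 0.306593; V(3,+0) = 0.000000; V(3,+1) = 0.000000; V(3,+2) = 0.000000; V(3,+3) = 0.000000
Backward induction: V(k, j) = exp(-r*dt) * [p_u * V(k+1, j+1) + p_m * V(k+1, j) + p_d * V(k+1, j-1)]
  V(2,-2) = exp(-r*dt) * [p_u*0.306593 + p_m*0.525392 + p_d*0.663516] = 0.513861
  V(2,-1) = exp(-r*dt) * [p_u*0.000000 + p_m*0.306593 + p_d*0.525392] = 0.300742
  V(2,+0) = exp(-r*dt) * [p_u*0.000000 + p_m*0.000000 + p_d*0.306593] = 0.057764
  V(2,+1) = exp(-r*dt) * [p_u*0.000000 + p_m*0.000000 + p_d*0.000000] = 0.000000
  V(2,+2) = exp(-r*dt) * [p_u*0.000000 + p_m*0.000000 + p_d*0.000000] = 0.000000
  V(1,-1) = exp(-r*dt) * [p_u*0.057764 + p_m*0.300742 + p_d*0.513861] = 0.302842
  V(1,+0) = exp(-r*dt) * [p_u*0.000000 + p_m*0.057764 + p_d*0.300742] = 0.094673
  V(1,+1) = exp(-r*dt) * [p_u*0.000000 + p_m*0.000000 + p_d*0.057764] = 0.010883
  V(0,+0) = exp(-r*dt) * [p_u*0.010883 + p_m*0.094673 + p_d*0.302842] = 0.120887

Answer: Price = V(0,0) = 0.1209


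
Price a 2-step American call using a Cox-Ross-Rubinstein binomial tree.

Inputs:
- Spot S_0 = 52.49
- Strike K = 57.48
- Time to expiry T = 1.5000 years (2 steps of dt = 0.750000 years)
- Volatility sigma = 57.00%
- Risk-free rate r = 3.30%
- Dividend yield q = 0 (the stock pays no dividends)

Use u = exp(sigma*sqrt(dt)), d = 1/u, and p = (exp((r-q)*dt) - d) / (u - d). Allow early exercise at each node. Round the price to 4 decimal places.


Answer: Price = V(0,0) = 12.9171

Derivation:
dt = T/N = 0.750000
u = exp(sigma*sqrt(dt)) = 1.638260; d = 1/u = 0.610404
p = (exp((r-q)*dt) - d) / (u - d) = 0.403417
Discount per step: exp(-r*dt) = 0.975554
Stock lattice S(k, i) with i counting down-moves:
  k=0: S(0,0) = 52.4900
  k=1: S(1,0) = 85.9922; S(1,1) = 32.0401
  k=2: S(2,0) = 140.8776; S(2,1) = 52.4900; S(2,2) = 19.5574
Terminal payoffs V(N, i) = max(S_T - K, 0):
  V(2,0) = 83.397629; V(2,1) = 0.000000; V(2,2) = 0.000000
Backward induction: V(k, i) = exp(-r*dt) * [p * V(k+1, i) + (1-p) * V(k+1, i+1)]; then take max(V_cont, immediate exercise) for American.
  V(1,0) = exp(-r*dt) * [p*83.397629 + (1-p)*0.000000] = 32.821589; exercise = 28.512248; V(1,0) = max -> 32.821589
  V(1,1) = exp(-r*dt) * [p*0.000000 + (1-p)*0.000000] = 0.000000; exercise = 0.000000; V(1,1) = max -> 0.000000
  V(0,0) = exp(-r*dt) * [p*32.821589 + (1-p)*0.000000] = 12.917114; exercise = 0.000000; V(0,0) = max -> 12.917114


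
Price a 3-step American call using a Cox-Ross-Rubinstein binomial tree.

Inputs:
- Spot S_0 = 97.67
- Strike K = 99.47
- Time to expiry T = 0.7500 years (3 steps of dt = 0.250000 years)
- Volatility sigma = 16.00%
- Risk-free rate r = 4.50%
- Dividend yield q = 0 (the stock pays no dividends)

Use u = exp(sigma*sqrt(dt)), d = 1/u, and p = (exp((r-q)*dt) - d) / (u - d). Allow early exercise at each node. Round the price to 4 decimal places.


dt = T/N = 0.250000
u = exp(sigma*sqrt(dt)) = 1.083287; d = 1/u = 0.923116
p = (exp((r-q)*dt) - d) / (u - d) = 0.550645
Discount per step: exp(-r*dt) = 0.988813
Stock lattice S(k, i) with i counting down-moves:
  k=0: S(0,0) = 97.6700
  k=1: S(1,0) = 105.8046; S(1,1) = 90.1608
  k=2: S(2,0) = 114.6168; S(2,1) = 97.6700; S(2,2) = 83.2289
  k=3: S(3,0) = 124.1629; S(3,1) = 105.8046; S(3,2) = 90.1608; S(3,3) = 76.8299
Terminal payoffs V(N, i) = max(S_T - K, 0):
  V(3,0) = 24.692905; V(3,1) = 6.334648; V(3,2) = 0.000000; V(3,3) = 0.000000
Backward induction: V(k, i) = exp(-r*dt) * [p * V(k+1, i) + (1-p) * V(k+1, i+1)]; then take max(V_cont, immediate exercise) for American.
  V(2,0) = exp(-r*dt) * [p*24.692905 + (1-p)*6.334648] = 16.259573; exercise = 15.146807; V(2,0) = max -> 16.259573
  V(2,1) = exp(-r*dt) * [p*6.334648 + (1-p)*0.000000] = 3.449119; exercise = 0.000000; V(2,1) = max -> 3.449119
  V(2,2) = exp(-r*dt) * [p*0.000000 + (1-p)*0.000000] = 0.000000; exercise = 0.000000; V(2,2) = max -> 0.000000
  V(1,0) = exp(-r*dt) * [p*16.259573 + (1-p)*3.449119] = 10.385631; exercise = 6.334648; V(1,0) = max -> 10.385631
  V(1,1) = exp(-r*dt) * [p*3.449119 + (1-p)*0.000000] = 1.877993; exercise = 0.000000; V(1,1) = max -> 1.877993
  V(0,0) = exp(-r*dt) * [p*10.385631 + (1-p)*1.877993] = 6.489263; exercise = 0.000000; V(0,0) = max -> 6.489263

Answer: Price = V(0,0) = 6.4893


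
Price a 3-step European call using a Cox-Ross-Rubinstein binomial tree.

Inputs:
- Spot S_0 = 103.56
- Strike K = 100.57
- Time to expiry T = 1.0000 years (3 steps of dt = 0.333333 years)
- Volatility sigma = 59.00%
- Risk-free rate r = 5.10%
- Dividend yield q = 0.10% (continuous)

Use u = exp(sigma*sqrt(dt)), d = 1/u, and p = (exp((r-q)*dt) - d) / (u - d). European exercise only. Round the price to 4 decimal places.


Answer: Price = V(0,0) = 29.0447

Derivation:
dt = T/N = 0.333333
u = exp(sigma*sqrt(dt)) = 1.405842; d = 1/u = 0.711317
p = (exp((r-q)*dt) - d) / (u - d) = 0.439853
Discount per step: exp(-r*dt) = 0.983144
Stock lattice S(k, i) with i counting down-moves:
  k=0: S(0,0) = 103.5600
  k=1: S(1,0) = 145.5890; S(1,1) = 73.6640
  k=2: S(2,0) = 204.6752; S(2,1) = 103.5600; S(2,2) = 52.3985
  k=3: S(3,0) = 287.7411; S(3,1) = 145.5890; S(3,2) = 73.6640; S(3,3) = 37.2720
Terminal payoffs V(N, i) = max(S_T - K, 0):
  V(3,0) = 187.171104; V(3,1) = 45.019034; V(3,2) = 0.000000; V(3,3) = 0.000000
Backward induction: V(k, i) = exp(-r*dt) * [p * V(k+1, i) + (1-p) * V(k+1, i+1)].
  V(2,0) = exp(-r*dt) * [p*187.171104 + (1-p)*45.019034] = 105.732255
  V(2,1) = exp(-r*dt) * [p*45.019034 + (1-p)*0.000000] = 19.467979
  V(2,2) = exp(-r*dt) * [p*0.000000 + (1-p)*0.000000] = 0.000000
  V(1,0) = exp(-r*dt) * [p*105.732255 + (1-p)*19.467979] = 56.443843
  V(1,1) = exp(-r*dt) * [p*19.467979 + (1-p)*0.000000] = 8.418710
  V(0,0) = exp(-r*dt) * [p*56.443843 + (1-p)*8.418710] = 29.044734


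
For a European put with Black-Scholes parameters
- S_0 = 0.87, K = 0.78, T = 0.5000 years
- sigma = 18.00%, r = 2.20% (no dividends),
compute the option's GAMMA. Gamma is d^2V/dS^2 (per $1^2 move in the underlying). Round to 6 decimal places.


d1 = 1.0080144374; d2 = 0.8807352168
phi(d1) = 0.2400315067; exp(-qT) = 1.0000000000; exp(-rT) = 0.9890602788
Gamma = exp(-qT) * phi(d1) / (S * sigma * sqrt(T)) = 1.0000000000 * 0.2400315067 / (0.8700 * 0.1800 * 0.7071067812) = 2.167662

Answer: Gamma = 2.167662


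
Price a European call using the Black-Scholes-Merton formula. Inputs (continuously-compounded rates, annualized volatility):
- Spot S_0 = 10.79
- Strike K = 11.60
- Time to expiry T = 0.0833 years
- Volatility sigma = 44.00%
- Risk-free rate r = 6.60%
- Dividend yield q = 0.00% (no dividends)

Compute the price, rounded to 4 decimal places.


d1 = (ln(S/K) + (r - q + 0.5*sigma^2) * T) / (sigma * sqrt(T)) = -0.46321217
d2 = d1 - sigma * sqrt(T) = -0.59020382
exp(-rT) = 0.99451729; exp(-qT) = 1.00000000
C = S_0 * exp(-qT) * N(d1) - K * exp(-rT) * N(d2)
N(d1) = 0.32160615; N(d2) = 0.27752701
C = 10.7900 * 1.00000000 * 0.32160615 - 11.6000 * 0.99451729 * 0.27752701 = 0.2685

Answer: Price = 0.2685


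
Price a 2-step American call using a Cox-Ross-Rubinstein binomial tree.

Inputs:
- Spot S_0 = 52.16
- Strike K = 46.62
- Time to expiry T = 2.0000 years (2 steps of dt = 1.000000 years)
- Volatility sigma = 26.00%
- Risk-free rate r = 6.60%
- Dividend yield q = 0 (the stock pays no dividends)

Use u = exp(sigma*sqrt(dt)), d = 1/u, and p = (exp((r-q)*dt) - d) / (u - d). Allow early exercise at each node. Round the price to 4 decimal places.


Answer: Price = V(0,0) = 13.8923

Derivation:
dt = T/N = 1.000000
u = exp(sigma*sqrt(dt)) = 1.296930; d = 1/u = 0.771052
p = (exp((r-q)*dt) - d) / (u - d) = 0.565102
Discount per step: exp(-r*dt) = 0.936131
Stock lattice S(k, i) with i counting down-moves:
  k=0: S(0,0) = 52.1600
  k=1: S(1,0) = 67.6479; S(1,1) = 40.2181
  k=2: S(2,0) = 87.7346; S(2,1) = 52.1600; S(2,2) = 31.0102
Terminal payoffs V(N, i) = max(S_T - K, 0):
  V(2,0) = 41.114562; V(2,1) = 5.540000; V(2,2) = 0.000000
Backward induction: V(k, i) = exp(-r*dt) * [p * V(k+1, i) + (1-p) * V(k+1, i+1)]; then take max(V_cont, immediate exercise) for American.
  V(1,0) = exp(-r*dt) * [p*41.114562 + (1-p)*5.540000] = 24.005452; exercise = 21.027873; V(1,0) = max -> 24.005452
  V(1,1) = exp(-r*dt) * [p*5.540000 + (1-p)*0.000000] = 2.930714; exercise = 0.000000; V(1,1) = max -> 2.930714
  V(0,0) = exp(-r*dt) * [p*24.005452 + (1-p)*2.930714] = 13.892272; exercise = 5.540000; V(0,0) = max -> 13.892272


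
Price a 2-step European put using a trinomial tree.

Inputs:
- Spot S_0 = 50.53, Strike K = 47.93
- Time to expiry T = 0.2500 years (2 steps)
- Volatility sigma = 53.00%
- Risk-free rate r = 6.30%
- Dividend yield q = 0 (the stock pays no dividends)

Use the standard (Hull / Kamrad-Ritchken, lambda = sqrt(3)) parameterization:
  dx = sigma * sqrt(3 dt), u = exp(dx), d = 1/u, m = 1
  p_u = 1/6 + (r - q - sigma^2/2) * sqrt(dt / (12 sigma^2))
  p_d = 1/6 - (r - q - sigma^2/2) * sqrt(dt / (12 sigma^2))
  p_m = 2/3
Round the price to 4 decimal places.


Answer: Price = V(0,0) = 3.4167

Derivation:
dt = T/N = 0.125000; dx = sigma*sqrt(3*dt) = 0.324557
u = exp(dx) = 1.383418; d = 1/u = 0.722847
p_u = 0.151752, p_m = 0.666667, p_d = 0.181581
Discount per step: exp(-r*dt) = 0.992156
Stock lattice S(k, j) with j the centered position index:
  k=0: S(0,+0) = 50.5300
  k=1: S(1,-1) = 36.5255; S(1,+0) = 50.5300; S(1,+1) = 69.9041
  k=2: S(2,-2) = 26.4023; S(2,-1) = 36.5255; S(2,+0) = 50.5300; S(2,+1) = 69.9041; S(2,+2) = 96.7066
Terminal payoffs V(N, j) = max(K - S_T, 0):
  V(2,-2) = 21.527665; V(2,-1) = 11.404530; V(2,+0) = 0.000000; V(2,+1) = 0.000000; V(2,+2) = 0.000000
Backward induction: V(k, j) = exp(-r*dt) * [p_u * V(k+1, j+1) + p_m * V(k+1, j) + p_d * V(k+1, j-1)]
  V(1,-1) = exp(-r*dt) * [p_u*0.000000 + p_m*11.404530 + p_d*21.527665] = 11.421738
  V(1,+0) = exp(-r*dt) * [p_u*0.000000 + p_m*0.000000 + p_d*11.404530] = 2.054604
  V(1,+1) = exp(-r*dt) * [p_u*0.000000 + p_m*0.000000 + p_d*0.000000] = 0.000000
  V(0,+0) = exp(-r*dt) * [p_u*0.000000 + p_m*2.054604 + p_d*11.421738] = 3.416697


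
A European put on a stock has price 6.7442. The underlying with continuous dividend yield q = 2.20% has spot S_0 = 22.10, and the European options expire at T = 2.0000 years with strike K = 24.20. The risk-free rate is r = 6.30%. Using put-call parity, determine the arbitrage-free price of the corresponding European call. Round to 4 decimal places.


Put-call parity: C - P = S_0 * exp(-qT) - K * exp(-rT).
S_0 * exp(-qT) = 22.1000 * 0.95695396 = 21.14868246
K * exp(-rT) = 24.2000 * 0.88161485 = 21.33507929
C = P + S*exp(-qT) - K*exp(-rT)
C = 6.7442 + 21.14868246 - 21.33507929 = 6.5578

Answer: Call price = 6.5578


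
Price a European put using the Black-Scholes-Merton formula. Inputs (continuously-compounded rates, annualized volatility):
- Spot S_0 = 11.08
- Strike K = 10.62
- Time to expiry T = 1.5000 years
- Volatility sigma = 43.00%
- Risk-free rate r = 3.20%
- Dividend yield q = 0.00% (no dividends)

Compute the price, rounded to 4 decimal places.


d1 = (ln(S/K) + (r - q + 0.5*sigma^2) * T) / (sigma * sqrt(T)) = 0.43497937
d2 = d1 - sigma * sqrt(T) = -0.09166092
exp(-rT) = 0.95313379; exp(-qT) = 1.00000000
P = K * exp(-rT) * N(-d2) - S_0 * exp(-qT) * N(-d1)
N(-d1) = 0.33178870; N(-d2) = 0.53651628
P = 10.6200 * 0.95313379 * 0.53651628 - 11.0800 * 1.00000000 * 0.33178870 = 1.7545

Answer: Price = 1.7545


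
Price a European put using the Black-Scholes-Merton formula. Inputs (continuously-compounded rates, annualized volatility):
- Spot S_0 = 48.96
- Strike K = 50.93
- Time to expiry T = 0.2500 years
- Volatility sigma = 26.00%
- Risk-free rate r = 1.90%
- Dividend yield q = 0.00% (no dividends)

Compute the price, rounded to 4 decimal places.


Answer: Price = 3.5378

Derivation:
d1 = (ln(S/K) + (r - q + 0.5*sigma^2) * T) / (sigma * sqrt(T)) = -0.20191156
d2 = d1 - sigma * sqrt(T) = -0.33191156
exp(-rT) = 0.99526126; exp(-qT) = 1.00000000
P = K * exp(-rT) * N(-d2) - S_0 * exp(-qT) * N(-d1)
N(-d1) = 0.58000707; N(-d2) = 0.63002198
P = 50.9300 * 0.99526126 * 0.63002198 - 48.9600 * 1.00000000 * 0.58000707 = 3.5378


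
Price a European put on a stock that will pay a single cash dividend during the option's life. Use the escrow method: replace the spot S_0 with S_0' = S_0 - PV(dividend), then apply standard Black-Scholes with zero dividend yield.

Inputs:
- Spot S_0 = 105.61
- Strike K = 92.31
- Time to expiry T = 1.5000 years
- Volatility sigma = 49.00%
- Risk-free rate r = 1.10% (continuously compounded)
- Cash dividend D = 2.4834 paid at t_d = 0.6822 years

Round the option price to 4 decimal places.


PV(D) = D * exp(-r * t_d) = 2.4834 * 0.99252389 = 2.46483382
S_0' = S_0 - PV(D) = 105.6100 - 2.46483382 = 103.14516618
d1 = (ln(S_0'/K) + (r + sigma^2/2)*T) / (sigma*sqrt(T)) = 0.51249307
d2 = d1 - sigma*sqrt(T) = -0.08763191
exp(-rT) = 0.98363538
N(-d1) = 0.30415298; N(-d2) = 0.53491538
P = K * exp(-rT) * N(-d2) - S_0' * N(-d1) = 92.3100 * 0.98363538 * 0.53491538 - 103.14516618 * 0.30415298 = 17.1981

Answer: Price = 17.1981
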